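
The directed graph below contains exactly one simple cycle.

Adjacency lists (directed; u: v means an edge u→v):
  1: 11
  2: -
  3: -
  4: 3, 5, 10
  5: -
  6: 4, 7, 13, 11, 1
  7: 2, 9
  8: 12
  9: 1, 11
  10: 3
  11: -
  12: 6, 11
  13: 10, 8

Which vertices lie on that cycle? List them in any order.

6, 8, 12, 13

DFS with gray/black marking from 6:
6 gray
  4 gray
    3 gray
    3 black
    5 gray
    5 black
    10 gray
      10→3: 3 black — skip
    10 black
  4 black
  7 gray
    2 gray
    2 black
    9 gray
      1 gray
        11 gray
        11 black
      1 black
      9→11: 11 black — skip
    9 black
  7 black
  13 gray
    13→10: 10 black — skip
    8 gray
      12 gray
        12→6: 6 is gray → back edge
Back edge closes the cycle 6 → 13 → 8 → 12 → 6; its vertices are {6, 8, 12, 13}.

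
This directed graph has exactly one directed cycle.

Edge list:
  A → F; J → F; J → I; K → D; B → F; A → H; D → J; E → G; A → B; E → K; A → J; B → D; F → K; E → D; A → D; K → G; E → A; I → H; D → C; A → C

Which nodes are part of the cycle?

D, F, J, K

DFS with gray/black marking from D:
D gray
  C gray
  C black
  J gray
    F gray
      K gray
        K→D: D is gray → back edge
Back edge closes the cycle D → J → F → K → D; its vertices are {D, F, J, K}.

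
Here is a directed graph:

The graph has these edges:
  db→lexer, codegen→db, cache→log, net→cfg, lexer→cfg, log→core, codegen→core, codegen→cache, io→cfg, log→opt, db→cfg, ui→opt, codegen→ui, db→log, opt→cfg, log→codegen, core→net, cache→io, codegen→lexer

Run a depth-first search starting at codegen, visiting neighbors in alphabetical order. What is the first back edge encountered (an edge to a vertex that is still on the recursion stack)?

log->codegen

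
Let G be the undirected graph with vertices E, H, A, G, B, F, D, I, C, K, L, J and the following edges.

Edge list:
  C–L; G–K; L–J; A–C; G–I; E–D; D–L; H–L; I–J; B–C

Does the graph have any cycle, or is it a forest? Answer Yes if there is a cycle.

No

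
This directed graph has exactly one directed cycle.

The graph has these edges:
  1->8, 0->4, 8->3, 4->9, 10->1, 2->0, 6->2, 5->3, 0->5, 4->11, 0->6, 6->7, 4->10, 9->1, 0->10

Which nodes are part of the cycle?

DFS with gray/black marking from 2:
2 gray
  0 gray
    6 gray
      7 gray
      7 black
      6→2: 2 is gray → back edge
Back edge closes the cycle 2 → 0 → 6 → 2; its vertices are {0, 2, 6}.

0, 2, 6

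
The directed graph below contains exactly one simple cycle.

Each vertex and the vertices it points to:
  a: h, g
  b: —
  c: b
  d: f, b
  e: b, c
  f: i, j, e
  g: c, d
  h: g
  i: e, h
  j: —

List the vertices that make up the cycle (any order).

DFS with gray/black marking from g:
g gray
  c gray
    b gray
    b black
  c black
  d gray
    f gray
      i gray
        e gray
          e→b: b black — skip
          e→c: c black — skip
        e black
        h gray
          h→g: g is gray → back edge
Back edge closes the cycle g → d → f → i → h → g; its vertices are {d, f, g, h, i}.

d, f, g, h, i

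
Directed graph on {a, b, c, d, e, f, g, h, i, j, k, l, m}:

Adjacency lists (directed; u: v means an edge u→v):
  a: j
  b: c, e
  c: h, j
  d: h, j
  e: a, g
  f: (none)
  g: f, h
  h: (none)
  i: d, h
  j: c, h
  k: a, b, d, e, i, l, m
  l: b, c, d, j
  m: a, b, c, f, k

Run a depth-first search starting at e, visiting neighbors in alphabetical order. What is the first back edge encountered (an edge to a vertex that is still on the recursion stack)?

c->j

DFS from e (visiting neighbors in alphabetical order); mark gray on enter, black on exit:
e gray
  a gray
    j gray
      c gray
        h gray
        h black
        c→j: j is gray → back edge
First back edge: c → j.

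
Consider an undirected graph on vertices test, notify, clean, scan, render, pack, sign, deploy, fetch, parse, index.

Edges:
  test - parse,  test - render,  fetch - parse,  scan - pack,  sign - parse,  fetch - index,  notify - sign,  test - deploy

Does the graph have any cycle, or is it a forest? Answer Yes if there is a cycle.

No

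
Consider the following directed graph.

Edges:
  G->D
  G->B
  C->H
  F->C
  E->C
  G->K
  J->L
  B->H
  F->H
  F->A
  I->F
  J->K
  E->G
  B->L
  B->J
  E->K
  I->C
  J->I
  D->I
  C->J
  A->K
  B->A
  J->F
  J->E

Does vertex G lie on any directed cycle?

Yes

G is on a cycle iff G can reach itself via ≥1 edge.
G → B → J → E → G — yes.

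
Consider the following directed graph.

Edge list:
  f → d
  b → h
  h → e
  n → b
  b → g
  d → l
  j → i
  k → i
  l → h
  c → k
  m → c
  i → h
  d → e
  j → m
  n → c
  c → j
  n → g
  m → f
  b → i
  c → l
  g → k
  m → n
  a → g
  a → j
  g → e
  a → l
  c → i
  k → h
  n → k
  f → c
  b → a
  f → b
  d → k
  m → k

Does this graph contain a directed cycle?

Yes

DFS with white/gray/black marking, starting from g:
g gray
  e gray
  e black
  k gray
    h gray
      h→e: e black — skip
    h black
    i gray
      i→h: h black — skip
    i black
  k black
g black
a gray
  l gray
    l→h: h black — skip
  l black
  j gray
    m gray
      m→k: k black — skip
      f gray
        c gray
          c→l: l black — skip
          c→k: k black — skip
          c→i: i black — skip
          c→j: j is gray → back edge
Back edge found, so a cycle exists: j → m → f → c → j.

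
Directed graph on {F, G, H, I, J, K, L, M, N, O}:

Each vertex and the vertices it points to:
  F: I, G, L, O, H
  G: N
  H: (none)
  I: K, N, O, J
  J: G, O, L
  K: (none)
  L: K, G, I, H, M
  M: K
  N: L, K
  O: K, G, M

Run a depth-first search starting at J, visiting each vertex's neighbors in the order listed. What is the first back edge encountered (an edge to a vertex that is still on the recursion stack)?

DFS from J (visiting each vertex's neighbors in the order listed); mark gray on enter, black on exit:
J gray
  G gray
    N gray
      L gray
        K gray
        K black
        L→G: G is gray → back edge
First back edge: L → G.

L->G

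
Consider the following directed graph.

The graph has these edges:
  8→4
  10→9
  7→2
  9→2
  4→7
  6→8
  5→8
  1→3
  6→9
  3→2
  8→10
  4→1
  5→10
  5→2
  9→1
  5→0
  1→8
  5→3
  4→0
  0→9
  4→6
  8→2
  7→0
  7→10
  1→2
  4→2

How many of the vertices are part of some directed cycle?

8

A vertex is on a directed cycle iff it belongs to a strongly connected component of size ≥ 2 (or has a self-loop).
The vertices on cycles are {0, 1, 4, 6, 7, 8, 9, 10} — 8 in total.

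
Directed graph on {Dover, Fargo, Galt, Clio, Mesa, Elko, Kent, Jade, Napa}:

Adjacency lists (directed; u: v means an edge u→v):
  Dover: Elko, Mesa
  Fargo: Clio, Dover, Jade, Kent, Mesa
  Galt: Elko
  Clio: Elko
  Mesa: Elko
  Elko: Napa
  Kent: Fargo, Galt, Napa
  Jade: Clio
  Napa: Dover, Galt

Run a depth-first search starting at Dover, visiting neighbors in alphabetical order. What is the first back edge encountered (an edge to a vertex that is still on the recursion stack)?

Napa→Dover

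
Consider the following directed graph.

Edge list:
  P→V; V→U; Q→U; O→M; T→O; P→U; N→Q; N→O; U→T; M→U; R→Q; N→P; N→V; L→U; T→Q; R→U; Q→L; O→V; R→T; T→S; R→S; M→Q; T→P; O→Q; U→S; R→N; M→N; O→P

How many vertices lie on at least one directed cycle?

9

A vertex is on a directed cycle iff it belongs to a strongly connected component of size ≥ 2 (or has a self-loop).
The vertices on cycles are {L, M, N, O, P, Q, T, U, V} — 9 in total.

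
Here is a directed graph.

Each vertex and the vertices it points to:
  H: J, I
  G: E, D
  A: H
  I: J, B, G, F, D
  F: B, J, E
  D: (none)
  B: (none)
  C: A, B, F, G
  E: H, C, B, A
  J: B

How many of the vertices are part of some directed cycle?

A vertex is on a directed cycle iff it belongs to a strongly connected component of size ≥ 2 (or has a self-loop).
The vertices on cycles are {A, C, E, F, G, H, I} — 7 in total.

7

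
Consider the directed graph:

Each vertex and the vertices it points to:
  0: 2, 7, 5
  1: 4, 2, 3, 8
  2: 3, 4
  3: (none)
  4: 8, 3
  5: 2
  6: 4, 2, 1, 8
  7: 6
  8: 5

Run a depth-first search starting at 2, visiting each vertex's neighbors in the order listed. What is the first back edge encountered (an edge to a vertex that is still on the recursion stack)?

5->2

DFS from 2 (visiting each vertex's neighbors in the order listed); mark gray on enter, black on exit:
2 gray
  3 gray
  3 black
  4 gray
    8 gray
      5 gray
        5→2: 2 is gray → back edge
First back edge: 5 → 2.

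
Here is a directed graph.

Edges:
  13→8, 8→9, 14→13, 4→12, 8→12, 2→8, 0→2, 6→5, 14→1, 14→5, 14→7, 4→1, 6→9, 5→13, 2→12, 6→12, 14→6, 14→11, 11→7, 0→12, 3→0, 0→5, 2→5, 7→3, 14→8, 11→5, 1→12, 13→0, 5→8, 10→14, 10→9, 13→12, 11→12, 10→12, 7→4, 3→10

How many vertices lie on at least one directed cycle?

9

A vertex is on a directed cycle iff it belongs to a strongly connected component of size ≥ 2 (or has a self-loop).
The vertices on cycles are {0, 2, 3, 5, 7, 10, 11, 13, 14} — 9 in total.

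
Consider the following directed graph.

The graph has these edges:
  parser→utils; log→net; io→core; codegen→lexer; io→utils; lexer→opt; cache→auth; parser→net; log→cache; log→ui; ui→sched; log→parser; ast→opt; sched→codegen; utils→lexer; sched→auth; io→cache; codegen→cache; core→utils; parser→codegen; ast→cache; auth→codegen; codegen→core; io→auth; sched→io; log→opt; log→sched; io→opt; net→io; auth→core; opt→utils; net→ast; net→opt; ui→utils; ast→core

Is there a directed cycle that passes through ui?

No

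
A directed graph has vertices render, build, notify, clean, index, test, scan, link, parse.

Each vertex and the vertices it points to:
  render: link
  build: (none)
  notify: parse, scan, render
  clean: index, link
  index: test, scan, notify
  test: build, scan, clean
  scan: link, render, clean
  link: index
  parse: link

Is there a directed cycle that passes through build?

No

build lies on a cycle iff there is a path from build back to itself.
Exploring from build, it never reaches itself; equivalently, its strongly connected component is a singleton.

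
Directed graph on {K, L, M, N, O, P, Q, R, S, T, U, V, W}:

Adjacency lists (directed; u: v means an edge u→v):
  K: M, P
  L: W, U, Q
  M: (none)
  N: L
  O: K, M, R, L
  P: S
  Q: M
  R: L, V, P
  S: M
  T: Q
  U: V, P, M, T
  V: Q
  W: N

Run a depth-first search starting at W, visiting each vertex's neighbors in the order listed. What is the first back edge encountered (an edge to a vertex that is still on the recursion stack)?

L→W

DFS from W (visiting each vertex's neighbors in the order listed); mark gray on enter, black on exit:
W gray
  N gray
    L gray
      L→W: W is gray → back edge
First back edge: L → W.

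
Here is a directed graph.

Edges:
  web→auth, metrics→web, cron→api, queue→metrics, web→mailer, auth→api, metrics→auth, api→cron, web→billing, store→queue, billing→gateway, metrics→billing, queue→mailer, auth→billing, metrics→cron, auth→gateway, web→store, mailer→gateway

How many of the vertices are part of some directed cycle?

A vertex is on a directed cycle iff it belongs to a strongly connected component of size ≥ 2 (or has a self-loop).
The vertices on cycles are {api, web, cron, queue, store, metrics} — 6 in total.

6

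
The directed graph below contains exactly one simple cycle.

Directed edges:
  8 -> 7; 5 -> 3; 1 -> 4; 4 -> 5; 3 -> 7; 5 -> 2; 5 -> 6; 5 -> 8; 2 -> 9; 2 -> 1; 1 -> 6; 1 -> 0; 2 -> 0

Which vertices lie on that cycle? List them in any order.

1, 2, 4, 5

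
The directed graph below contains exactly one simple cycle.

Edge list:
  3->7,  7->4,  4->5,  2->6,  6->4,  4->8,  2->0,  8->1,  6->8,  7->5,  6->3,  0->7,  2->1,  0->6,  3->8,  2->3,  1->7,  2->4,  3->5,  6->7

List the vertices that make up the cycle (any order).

1, 4, 7, 8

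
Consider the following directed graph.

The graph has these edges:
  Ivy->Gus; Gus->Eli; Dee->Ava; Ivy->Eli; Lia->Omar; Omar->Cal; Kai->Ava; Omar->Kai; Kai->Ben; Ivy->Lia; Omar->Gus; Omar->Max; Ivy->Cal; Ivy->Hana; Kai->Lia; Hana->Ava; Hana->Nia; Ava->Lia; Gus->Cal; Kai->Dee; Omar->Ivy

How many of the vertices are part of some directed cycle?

7

A vertex is on a directed cycle iff it belongs to a strongly connected component of size ≥ 2 (or has a self-loop).
The vertices on cycles are {Ava, Dee, Ivy, Kai, Lia, Hana, Omar} — 7 in total.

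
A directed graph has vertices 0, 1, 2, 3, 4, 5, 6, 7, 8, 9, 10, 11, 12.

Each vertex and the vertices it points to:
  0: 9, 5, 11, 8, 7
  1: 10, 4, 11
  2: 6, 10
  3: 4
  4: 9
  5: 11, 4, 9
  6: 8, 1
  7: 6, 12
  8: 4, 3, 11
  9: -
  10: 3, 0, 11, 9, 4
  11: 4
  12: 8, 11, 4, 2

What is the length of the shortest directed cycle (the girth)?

For each vertex v, BFS finds the shortest path from v back to v.
The shortest such closed walk is 0 → 7 → 12 → 2 → 10 → 0, length 5.

5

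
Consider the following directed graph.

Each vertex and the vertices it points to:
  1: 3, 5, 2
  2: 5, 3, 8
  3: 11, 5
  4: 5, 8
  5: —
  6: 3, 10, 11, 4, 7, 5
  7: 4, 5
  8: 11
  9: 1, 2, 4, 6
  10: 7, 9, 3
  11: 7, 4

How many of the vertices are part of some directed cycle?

A vertex is on a directed cycle iff it belongs to a strongly connected component of size ≥ 2 (or has a self-loop).
The vertices on cycles are {4, 6, 7, 8, 9, 10, 11} — 7 in total.

7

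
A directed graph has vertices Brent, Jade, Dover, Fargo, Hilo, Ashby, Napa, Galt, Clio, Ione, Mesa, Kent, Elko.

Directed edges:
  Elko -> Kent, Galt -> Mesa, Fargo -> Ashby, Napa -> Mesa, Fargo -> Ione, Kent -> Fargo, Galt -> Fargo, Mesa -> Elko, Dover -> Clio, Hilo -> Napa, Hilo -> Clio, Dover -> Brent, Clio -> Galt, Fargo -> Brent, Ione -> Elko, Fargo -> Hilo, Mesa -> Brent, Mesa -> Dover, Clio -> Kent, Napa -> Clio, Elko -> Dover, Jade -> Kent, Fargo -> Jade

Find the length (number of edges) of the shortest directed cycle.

3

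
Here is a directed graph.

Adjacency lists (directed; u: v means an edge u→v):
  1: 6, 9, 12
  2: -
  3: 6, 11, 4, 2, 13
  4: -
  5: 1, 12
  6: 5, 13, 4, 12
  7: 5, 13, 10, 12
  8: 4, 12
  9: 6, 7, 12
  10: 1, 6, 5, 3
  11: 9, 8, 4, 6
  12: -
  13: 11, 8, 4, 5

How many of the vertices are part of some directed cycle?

9

A vertex is on a directed cycle iff it belongs to a strongly connected component of size ≥ 2 (or has a self-loop).
The vertices on cycles are {1, 3, 5, 6, 7, 9, 10, 11, 13} — 9 in total.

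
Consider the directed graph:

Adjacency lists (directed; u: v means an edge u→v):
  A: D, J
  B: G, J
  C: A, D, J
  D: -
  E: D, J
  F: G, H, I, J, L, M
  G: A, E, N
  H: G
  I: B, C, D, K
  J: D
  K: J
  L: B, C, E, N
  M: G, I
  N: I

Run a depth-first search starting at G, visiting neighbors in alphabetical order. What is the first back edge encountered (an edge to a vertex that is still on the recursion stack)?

B->G

DFS from G (visiting neighbors in alphabetical order); mark gray on enter, black on exit:
G gray
  A gray
    D gray
    D black
    J gray
      J→D: D black — skip
    J black
  A black
  E gray
    E→D: D black — skip
    E→J: J black — skip
  E black
  N gray
    I gray
      B gray
        B→G: G is gray → back edge
First back edge: B → G.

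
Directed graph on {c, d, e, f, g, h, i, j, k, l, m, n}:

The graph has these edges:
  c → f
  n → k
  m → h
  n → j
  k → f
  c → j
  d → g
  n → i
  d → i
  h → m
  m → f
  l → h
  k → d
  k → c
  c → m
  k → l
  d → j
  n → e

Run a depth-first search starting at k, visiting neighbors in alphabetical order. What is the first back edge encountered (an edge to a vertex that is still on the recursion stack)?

h→m

DFS from k (visiting neighbors in alphabetical order); mark gray on enter, black on exit:
k gray
  c gray
    f gray
    f black
    j gray
    j black
    m gray
      m→f: f black — skip
      h gray
        h→m: m is gray → back edge
First back edge: h → m.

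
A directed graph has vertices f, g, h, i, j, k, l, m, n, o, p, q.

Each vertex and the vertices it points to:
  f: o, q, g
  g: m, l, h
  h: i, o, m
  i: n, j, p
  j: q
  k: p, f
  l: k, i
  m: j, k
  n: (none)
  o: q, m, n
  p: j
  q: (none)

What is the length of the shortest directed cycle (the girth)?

4

For each vertex v, BFS finds the shortest path from v back to v.
The shortest such closed walk is g → l → k → f → g, length 4.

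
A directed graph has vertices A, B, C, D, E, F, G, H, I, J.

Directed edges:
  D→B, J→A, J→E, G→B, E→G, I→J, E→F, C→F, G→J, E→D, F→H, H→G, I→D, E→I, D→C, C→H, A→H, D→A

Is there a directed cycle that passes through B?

B lies on a cycle iff there is a path from B back to itself.
Exploring from B, it never reaches itself; equivalently, its strongly connected component is a singleton.

No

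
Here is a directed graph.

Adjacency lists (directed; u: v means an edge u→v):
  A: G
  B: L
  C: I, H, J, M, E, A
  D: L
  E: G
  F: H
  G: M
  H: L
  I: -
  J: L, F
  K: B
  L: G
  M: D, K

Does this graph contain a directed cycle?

Yes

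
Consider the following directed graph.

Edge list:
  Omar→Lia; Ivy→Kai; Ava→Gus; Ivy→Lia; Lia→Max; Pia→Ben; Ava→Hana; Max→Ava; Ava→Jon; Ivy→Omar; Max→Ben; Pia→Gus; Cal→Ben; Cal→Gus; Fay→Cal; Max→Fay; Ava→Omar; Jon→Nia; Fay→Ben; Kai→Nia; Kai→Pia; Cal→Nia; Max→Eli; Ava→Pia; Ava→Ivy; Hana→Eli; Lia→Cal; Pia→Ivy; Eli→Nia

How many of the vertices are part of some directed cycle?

A vertex is on a directed cycle iff it belongs to a strongly connected component of size ≥ 2 (or has a self-loop).
The vertices on cycles are {Ava, Ivy, Kai, Lia, Max, Pia, Omar} — 7 in total.

7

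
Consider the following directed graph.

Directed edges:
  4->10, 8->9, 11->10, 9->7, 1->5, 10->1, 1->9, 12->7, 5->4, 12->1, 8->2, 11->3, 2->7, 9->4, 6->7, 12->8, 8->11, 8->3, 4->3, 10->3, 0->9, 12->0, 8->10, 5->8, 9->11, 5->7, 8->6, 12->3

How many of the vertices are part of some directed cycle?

7

A vertex is on a directed cycle iff it belongs to a strongly connected component of size ≥ 2 (or has a self-loop).
The vertices on cycles are {1, 4, 5, 8, 9, 10, 11} — 7 in total.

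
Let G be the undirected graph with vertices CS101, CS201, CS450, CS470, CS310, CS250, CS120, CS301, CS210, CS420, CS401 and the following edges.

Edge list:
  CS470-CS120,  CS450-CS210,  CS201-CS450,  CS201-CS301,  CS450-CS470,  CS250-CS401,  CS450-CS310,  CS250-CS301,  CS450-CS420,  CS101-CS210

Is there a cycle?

DFS, tracking each vertex's parent; an edge to a visited non-parent vertex closes a cycle.
Start from CS450:
visit CS450 (parent –)
  visit CS201 (parent CS450)
    visit CS301 (parent CS201)
      CS301–CS201: parent, skip
      visit CS250 (parent CS301)
        CS250–CS301: parent, skip
        visit CS401 (parent CS250)
          CS401–CS250: parent, skip
    CS201–CS450: parent, skip
  visit CS310 (parent CS450)
    CS310–CS450: parent, skip
  visit CS210 (parent CS450)
    visit CS101 (parent CS210)
      CS101–CS210: parent, skip
    CS210–CS450: parent, skip
  visit CS470 (parent CS450)
    visit CS120 (parent CS470)
      CS120–CS470: parent, skip
    CS470–CS450: parent, skip
  visit CS420 (parent CS450)
    CS420–CS450: parent, skip
No non-parent visited neighbor found — the graph is a forest.

No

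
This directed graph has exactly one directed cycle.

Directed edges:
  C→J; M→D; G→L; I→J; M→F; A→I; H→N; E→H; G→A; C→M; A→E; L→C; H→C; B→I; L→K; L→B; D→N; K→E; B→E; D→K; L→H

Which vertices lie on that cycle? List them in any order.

C, D, E, H, K, M

DFS with gray/black marking from C:
C gray
  M gray
    D gray
      N gray
      N black
      K gray
        E gray
          H gray
            H→C: C is gray → back edge
Back edge closes the cycle C → M → D → K → E → H → C; its vertices are {C, D, E, H, K, M}.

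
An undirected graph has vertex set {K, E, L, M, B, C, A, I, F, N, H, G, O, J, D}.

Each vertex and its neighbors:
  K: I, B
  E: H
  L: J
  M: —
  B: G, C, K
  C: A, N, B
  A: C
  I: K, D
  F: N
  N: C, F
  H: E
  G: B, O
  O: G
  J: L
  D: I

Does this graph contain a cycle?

No

DFS, tracking each vertex's parent; an edge to a visited non-parent vertex closes a cycle.
Start from J:
visit J (parent –)
  visit L (parent J)
    L–J: parent, skip
visit K (parent –)
  visit I (parent K)
    I–K: parent, skip
    visit D (parent I)
      D–I: parent, skip
  visit B (parent K)
    visit G (parent B)
      G–B: parent, skip
      visit O (parent G)
        O–G: parent, skip
    visit C (parent B)
      visit A (parent C)
        A–C: parent, skip
      visit N (parent C)
        N–C: parent, skip
        visit F (parent N)
          F–N: parent, skip
      C–B: parent, skip
    B–K: parent, skip
visit E (parent –)
  visit H (parent E)
    H–E: parent, skip
visit M (parent –)
No non-parent visited neighbor found — the graph is a forest.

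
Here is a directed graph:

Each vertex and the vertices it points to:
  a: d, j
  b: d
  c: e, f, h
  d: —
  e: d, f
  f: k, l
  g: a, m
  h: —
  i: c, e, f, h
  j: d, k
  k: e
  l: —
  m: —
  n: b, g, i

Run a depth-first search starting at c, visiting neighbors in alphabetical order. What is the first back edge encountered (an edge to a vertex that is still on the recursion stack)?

k→e

DFS from c (visiting neighbors in alphabetical order); mark gray on enter, black on exit:
c gray
  e gray
    d gray
    d black
    f gray
      k gray
        k→e: e is gray → back edge
First back edge: k → e.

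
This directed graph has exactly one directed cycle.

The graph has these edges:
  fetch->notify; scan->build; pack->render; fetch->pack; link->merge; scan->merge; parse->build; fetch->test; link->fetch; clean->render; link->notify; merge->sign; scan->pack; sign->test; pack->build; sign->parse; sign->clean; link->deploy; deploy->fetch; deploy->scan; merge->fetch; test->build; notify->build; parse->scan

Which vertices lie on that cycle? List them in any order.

scan, sign, merge, parse

DFS with gray/black marking from merge:
merge gray
  fetch gray
    pack gray
      build gray
      build black
      render gray
      render black
    pack black
    notify gray
      notify→build: build black — skip
    notify black
    test gray
      test→build: build black — skip
    test black
  fetch black
  sign gray
    sign→test: test black — skip
    parse gray
      parse→build: build black — skip
      scan gray
        scan→build: build black — skip
        scan→pack: pack black — skip
        scan→merge: merge is gray → back edge
Back edge closes the cycle merge → sign → parse → scan → merge; its vertices are {scan, sign, merge, parse}.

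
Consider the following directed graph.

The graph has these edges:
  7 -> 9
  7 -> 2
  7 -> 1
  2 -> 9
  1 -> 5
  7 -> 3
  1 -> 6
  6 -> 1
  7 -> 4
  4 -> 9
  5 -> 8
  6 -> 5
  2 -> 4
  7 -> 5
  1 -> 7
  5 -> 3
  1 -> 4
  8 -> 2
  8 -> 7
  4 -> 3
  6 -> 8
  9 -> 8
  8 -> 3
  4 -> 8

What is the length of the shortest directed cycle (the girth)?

2

For each vertex v, BFS finds the shortest path from v back to v.
The shortest such closed walk is 7 → 1 → 7, length 2.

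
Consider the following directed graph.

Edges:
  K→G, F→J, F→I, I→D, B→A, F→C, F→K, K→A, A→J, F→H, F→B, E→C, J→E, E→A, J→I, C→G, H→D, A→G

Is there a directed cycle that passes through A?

Yes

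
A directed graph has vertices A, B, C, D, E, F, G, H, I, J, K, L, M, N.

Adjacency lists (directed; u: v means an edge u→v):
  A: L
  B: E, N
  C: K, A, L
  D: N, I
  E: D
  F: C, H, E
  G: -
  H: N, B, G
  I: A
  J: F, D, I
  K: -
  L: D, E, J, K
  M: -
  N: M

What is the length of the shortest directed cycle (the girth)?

4

For each vertex v, BFS finds the shortest path from v back to v.
The shortest such closed walk is F → C → L → J → F, length 4.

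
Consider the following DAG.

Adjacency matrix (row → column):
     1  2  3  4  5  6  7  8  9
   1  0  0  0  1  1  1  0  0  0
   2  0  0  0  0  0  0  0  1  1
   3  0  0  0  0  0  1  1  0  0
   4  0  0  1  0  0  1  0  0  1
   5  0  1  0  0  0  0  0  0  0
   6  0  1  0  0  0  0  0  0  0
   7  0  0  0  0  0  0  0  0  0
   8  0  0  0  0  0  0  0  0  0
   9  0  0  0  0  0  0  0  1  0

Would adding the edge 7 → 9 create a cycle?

No

Adding 7→9 creates a cycle iff 9 can already reach 7.
Explore from 9: no path reaches 7. The graph stays acyclic.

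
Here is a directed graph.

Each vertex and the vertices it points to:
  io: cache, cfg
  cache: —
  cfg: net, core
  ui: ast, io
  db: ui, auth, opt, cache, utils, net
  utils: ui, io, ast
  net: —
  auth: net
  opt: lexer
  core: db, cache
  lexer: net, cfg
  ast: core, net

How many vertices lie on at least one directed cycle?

9

A vertex is on a directed cycle iff it belongs to a strongly connected component of size ≥ 2 (or has a self-loop).
The vertices on cycles are {db, io, ui, ast, cfg, opt, core, lexer, utils} — 9 in total.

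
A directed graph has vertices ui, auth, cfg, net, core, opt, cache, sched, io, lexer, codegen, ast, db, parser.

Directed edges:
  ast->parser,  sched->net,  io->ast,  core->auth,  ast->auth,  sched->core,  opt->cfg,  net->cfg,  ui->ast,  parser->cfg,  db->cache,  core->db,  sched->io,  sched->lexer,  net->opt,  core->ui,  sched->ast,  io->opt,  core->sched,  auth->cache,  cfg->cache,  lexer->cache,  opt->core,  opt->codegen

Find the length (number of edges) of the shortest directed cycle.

For each vertex v, BFS finds the shortest path from v back to v.
The shortest such closed walk is core → sched → core, length 2.

2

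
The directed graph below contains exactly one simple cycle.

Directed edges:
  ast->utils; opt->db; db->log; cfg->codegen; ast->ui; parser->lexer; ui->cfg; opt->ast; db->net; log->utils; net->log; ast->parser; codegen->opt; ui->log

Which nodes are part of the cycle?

ui, ast, cfg, opt, codegen

DFS with gray/black marking from opt:
opt gray
  db gray
    log gray
      utils gray
      utils black
    log black
    net gray
      net→log: log black — skip
    net black
  db black
  ast gray
    parser gray
      lexer gray
      lexer black
    parser black
    ast→utils: utils black — skip
    ui gray
      cfg gray
        codegen gray
          codegen→opt: opt is gray → back edge
Back edge closes the cycle opt → ast → ui → cfg → codegen → opt; its vertices are {ui, ast, cfg, opt, codegen}.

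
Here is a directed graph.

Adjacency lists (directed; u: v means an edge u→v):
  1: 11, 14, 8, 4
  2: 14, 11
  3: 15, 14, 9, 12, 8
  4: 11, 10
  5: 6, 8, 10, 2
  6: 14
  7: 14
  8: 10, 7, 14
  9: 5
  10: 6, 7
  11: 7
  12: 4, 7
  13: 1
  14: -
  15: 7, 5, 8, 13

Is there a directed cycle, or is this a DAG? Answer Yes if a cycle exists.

DFS with white/gray/black marking, starting from 9:
9 gray
  5 gray
    6 gray
      14 gray
      14 black
    6 black
    8 gray
      10 gray
        10→6: 6 black — skip
        7 gray
          7→14: 14 black — skip
        7 black
      10 black
      8→7: 7 black — skip
      8→14: 14 black — skip
    8 black
    5→10: 10 black — skip
    2 gray
      2→14: 14 black — skip
      11 gray
        11→7: 7 black — skip
      11 black
    2 black
  5 black
9 black
1 gray
  1→11: 11 black — skip
  1→14: 14 black — skip
  1→8: 8 black — skip
  4 gray
    4→11: 11 black — skip
    4→10: 10 black — skip
  4 black
1 black
3 gray
  15 gray
    15→7: 7 black — skip
    15→5: 5 black — skip
    15→8: 8 black — skip
    13 gray
      13→1: 1 black — skip
    13 black
  15 black
  3→14: 14 black — skip
  3→9: 9 black — skip
  12 gray
    12→4: 4 black — skip
    12→7: 7 black — skip
  12 black
  3→8: 8 black — skip
3 black
Every edge goes to a white or black vertex — no back edge, so the graph is acyclic.

No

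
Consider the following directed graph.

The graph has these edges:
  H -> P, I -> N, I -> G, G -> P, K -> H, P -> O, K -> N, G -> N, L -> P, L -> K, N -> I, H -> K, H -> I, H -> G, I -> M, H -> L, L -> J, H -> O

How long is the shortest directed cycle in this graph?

2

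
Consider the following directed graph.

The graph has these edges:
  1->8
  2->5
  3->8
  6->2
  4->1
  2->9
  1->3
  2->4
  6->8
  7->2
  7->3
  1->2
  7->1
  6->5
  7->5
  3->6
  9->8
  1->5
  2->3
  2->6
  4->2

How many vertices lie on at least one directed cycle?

5

A vertex is on a directed cycle iff it belongs to a strongly connected component of size ≥ 2 (or has a self-loop).
The vertices on cycles are {1, 2, 3, 4, 6} — 5 in total.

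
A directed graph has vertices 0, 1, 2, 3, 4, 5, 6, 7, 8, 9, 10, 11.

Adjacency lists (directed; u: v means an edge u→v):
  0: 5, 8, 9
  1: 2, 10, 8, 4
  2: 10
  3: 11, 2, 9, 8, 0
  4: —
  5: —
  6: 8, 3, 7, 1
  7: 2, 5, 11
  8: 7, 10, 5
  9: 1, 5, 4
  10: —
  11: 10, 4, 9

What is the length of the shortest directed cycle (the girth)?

5

For each vertex v, BFS finds the shortest path from v back to v.
The shortest such closed walk is 11 → 9 → 1 → 8 → 7 → 11, length 5.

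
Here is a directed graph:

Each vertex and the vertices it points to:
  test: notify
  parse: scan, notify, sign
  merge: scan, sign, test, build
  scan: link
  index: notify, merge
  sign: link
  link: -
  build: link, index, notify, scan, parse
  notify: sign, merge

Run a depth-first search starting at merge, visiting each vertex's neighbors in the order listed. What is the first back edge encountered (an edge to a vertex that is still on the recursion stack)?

DFS from merge (visiting each vertex's neighbors in the order listed); mark gray on enter, black on exit:
merge gray
  scan gray
    link gray
    link black
  scan black
  sign gray
    sign→link: link black — skip
  sign black
  test gray
    notify gray
      notify→sign: sign black — skip
      notify→merge: merge is gray → back edge
First back edge: notify → merge.

notify->merge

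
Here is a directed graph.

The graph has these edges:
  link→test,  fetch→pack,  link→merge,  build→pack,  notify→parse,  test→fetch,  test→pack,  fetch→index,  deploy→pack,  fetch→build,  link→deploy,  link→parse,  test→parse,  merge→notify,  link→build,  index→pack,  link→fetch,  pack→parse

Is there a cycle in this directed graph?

DFS with white/gray/black marking, starting from link:
link gray
  test gray
    parse gray
    parse black
    pack gray
      pack→parse: parse black — skip
    pack black
    fetch gray
      fetch→pack: pack black — skip
      build gray
        build→pack: pack black — skip
      build black
      index gray
        index→pack: pack black — skip
      index black
    fetch black
  test black
  deploy gray
    deploy→pack: pack black — skip
  deploy black
  link→fetch: fetch black — skip
  link→build: build black — skip
  merge gray
    notify gray
      notify→parse: parse black — skip
    notify black
  merge black
  link→parse: parse black — skip
link black
Every edge goes to a white or black vertex — no back edge, so the graph is acyclic.

No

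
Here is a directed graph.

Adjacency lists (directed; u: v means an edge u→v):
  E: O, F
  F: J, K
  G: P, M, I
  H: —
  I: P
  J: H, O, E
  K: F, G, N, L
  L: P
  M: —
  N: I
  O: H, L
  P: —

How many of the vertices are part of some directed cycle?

A vertex is on a directed cycle iff it belongs to a strongly connected component of size ≥ 2 (or has a self-loop).
The vertices on cycles are {E, F, J, K} — 4 in total.

4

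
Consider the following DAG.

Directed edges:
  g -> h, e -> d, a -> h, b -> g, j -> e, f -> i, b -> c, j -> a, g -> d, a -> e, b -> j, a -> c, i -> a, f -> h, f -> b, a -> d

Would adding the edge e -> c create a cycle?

No

Adding e→c creates a cycle iff c can already reach e.
Explore from c: no path reaches e. The graph stays acyclic.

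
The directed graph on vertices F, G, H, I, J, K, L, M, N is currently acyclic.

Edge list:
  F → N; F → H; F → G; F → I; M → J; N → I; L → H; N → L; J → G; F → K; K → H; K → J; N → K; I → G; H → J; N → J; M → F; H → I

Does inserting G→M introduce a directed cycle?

Adding G→M creates a cycle iff M can already reach G.
Path from M: M → F → G.
So M → … → G → M is a cycle.

Yes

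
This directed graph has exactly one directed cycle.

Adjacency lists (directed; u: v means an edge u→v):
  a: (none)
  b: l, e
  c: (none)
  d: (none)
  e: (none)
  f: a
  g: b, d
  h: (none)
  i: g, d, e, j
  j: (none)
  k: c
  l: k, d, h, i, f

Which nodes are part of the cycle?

b, g, i, l

DFS with gray/black marking from l:
l gray
  k gray
    c gray
    c black
  k black
  d gray
  d black
  h gray
  h black
  i gray
    g gray
      b gray
        b→l: l is gray → back edge
Back edge closes the cycle l → i → g → b → l; its vertices are {b, g, i, l}.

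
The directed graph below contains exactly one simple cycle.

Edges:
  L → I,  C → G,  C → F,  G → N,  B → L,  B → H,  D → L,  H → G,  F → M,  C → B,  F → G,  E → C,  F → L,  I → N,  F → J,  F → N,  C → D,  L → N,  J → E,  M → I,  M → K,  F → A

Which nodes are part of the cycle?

DFS with gray/black marking from F:
F gray
  J gray
    E gray
      C gray
        D gray
          L gray
            I gray
              N gray
              N black
            I black
            L→N: N black — skip
          L black
        D black
        G gray
          G→N: N black — skip
        G black
        B gray
          B→L: L black — skip
          H gray
            H→G: G black — skip
          H black
        B black
        C→F: F is gray → back edge
Back edge closes the cycle F → J → E → C → F; its vertices are {C, E, F, J}.

C, E, F, J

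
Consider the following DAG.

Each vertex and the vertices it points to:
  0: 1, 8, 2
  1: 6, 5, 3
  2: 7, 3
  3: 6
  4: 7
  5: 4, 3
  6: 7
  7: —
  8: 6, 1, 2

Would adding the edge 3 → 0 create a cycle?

Adding 3→0 creates a cycle iff 0 can already reach 3.
Path from 0: 0 → 2 → 3.
So 0 → … → 3 → 0 is a cycle.

Yes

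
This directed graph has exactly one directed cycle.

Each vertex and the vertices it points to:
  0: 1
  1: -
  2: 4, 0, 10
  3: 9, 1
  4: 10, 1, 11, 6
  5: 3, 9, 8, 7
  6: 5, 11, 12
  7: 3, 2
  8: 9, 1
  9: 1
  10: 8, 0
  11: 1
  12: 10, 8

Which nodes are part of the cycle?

DFS with gray/black marking from 7:
7 gray
  3 gray
    9 gray
      1 gray
      1 black
    9 black
    3→1: 1 black — skip
  3 black
  2 gray
    4 gray
      10 gray
        8 gray
          8→9: 9 black — skip
          8→1: 1 black — skip
        8 black
        0 gray
          0→1: 1 black — skip
        0 black
      10 black
      4→1: 1 black — skip
      11 gray
        11→1: 1 black — skip
      11 black
      6 gray
        5 gray
          5→3: 3 black — skip
          5→9: 9 black — skip
          5→8: 8 black — skip
          5→7: 7 is gray → back edge
Back edge closes the cycle 7 → 2 → 4 → 6 → 5 → 7; its vertices are {2, 4, 5, 6, 7}.

2, 4, 5, 6, 7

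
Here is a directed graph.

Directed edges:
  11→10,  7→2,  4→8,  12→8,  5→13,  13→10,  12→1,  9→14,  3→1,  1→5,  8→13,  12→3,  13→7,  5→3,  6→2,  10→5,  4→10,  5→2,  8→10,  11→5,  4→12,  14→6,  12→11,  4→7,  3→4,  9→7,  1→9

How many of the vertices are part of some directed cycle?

9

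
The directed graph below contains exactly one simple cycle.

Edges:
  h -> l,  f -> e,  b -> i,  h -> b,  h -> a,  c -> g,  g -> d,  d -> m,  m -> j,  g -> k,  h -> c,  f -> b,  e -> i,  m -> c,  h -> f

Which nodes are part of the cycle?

c, d, g, m

DFS with gray/black marking from c:
c gray
  g gray
    k gray
    k black
    d gray
      m gray
        j gray
        j black
        m→c: c is gray → back edge
Back edge closes the cycle c → g → d → m → c; its vertices are {c, d, g, m}.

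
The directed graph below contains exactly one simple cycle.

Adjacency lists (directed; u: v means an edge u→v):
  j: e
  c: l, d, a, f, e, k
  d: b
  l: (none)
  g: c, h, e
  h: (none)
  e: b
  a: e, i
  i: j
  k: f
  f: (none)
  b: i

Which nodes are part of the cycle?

DFS with gray/black marking from i:
i gray
  j gray
    e gray
      b gray
        b→i: i is gray → back edge
Back edge closes the cycle i → j → e → b → i; its vertices are {b, e, i, j}.

b, e, i, j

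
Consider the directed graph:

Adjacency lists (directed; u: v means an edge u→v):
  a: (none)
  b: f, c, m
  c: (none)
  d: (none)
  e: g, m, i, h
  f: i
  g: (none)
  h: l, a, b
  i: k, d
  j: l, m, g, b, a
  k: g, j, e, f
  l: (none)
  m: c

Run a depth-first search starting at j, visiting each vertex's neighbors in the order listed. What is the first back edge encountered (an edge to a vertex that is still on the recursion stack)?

DFS from j (visiting each vertex's neighbors in the order listed); mark gray on enter, black on exit:
j gray
  l gray
  l black
  m gray
    c gray
    c black
  m black
  g gray
  g black
  b gray
    f gray
      i gray
        k gray
          k→g: g black — skip
          k→j: j is gray → back edge
First back edge: k → j.

k→j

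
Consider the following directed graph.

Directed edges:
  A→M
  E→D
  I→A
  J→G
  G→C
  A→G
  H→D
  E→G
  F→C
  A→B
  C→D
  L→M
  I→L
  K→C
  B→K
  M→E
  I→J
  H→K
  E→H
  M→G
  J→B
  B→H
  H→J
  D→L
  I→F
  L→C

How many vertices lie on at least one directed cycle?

10

A vertex is on a directed cycle iff it belongs to a strongly connected component of size ≥ 2 (or has a self-loop).
The vertices on cycles are {B, C, D, E, G, H, J, K, L, M} — 10 in total.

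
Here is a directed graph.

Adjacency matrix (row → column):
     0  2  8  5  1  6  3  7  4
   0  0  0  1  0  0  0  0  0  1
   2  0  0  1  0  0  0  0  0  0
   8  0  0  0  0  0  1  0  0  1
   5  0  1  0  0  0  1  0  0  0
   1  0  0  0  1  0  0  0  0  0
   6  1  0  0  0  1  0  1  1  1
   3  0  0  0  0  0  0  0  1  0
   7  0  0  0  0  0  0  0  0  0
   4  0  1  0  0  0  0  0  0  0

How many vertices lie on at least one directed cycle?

7

A vertex is on a directed cycle iff it belongs to a strongly connected component of size ≥ 2 (or has a self-loop).
The vertices on cycles are {0, 1, 2, 4, 5, 6, 8} — 7 in total.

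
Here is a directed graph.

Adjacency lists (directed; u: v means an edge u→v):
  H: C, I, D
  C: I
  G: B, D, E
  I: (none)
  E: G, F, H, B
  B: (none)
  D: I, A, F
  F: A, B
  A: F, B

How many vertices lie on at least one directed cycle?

4

A vertex is on a directed cycle iff it belongs to a strongly connected component of size ≥ 2 (or has a self-loop).
The vertices on cycles are {A, E, F, G} — 4 in total.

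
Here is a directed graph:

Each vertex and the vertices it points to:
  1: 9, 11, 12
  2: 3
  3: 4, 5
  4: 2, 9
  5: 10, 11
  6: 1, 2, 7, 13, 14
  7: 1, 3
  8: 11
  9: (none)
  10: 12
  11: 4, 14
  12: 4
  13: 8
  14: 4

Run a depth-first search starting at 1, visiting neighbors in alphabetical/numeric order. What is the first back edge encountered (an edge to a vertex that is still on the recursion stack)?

DFS from 1 (visiting neighbors in alphabetical/numeric order); mark gray on enter, black on exit:
1 gray
  9 gray
  9 black
  11 gray
    4 gray
      2 gray
        3 gray
          3→4: 4 is gray → back edge
First back edge: 3 → 4.

3→4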